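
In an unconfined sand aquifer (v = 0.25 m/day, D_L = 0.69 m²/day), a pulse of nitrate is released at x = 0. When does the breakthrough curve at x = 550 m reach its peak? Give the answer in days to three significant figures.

2190 days

For the 1D instantaneous-source solution, setting ∂C/∂t = 0 at fixed x gives v²t² + 2Dt − x² = 0, so t = (√(D² + v²x²) − D)/v².
√(D² + v²x²) = √(0.69² + 0.25² × 550²) = 137.5; v² = 0.0625.
t = (137.5 − 0.69)/0.0625 = 2190 days (vs. the pure-advection estimate x/v = 2200 d).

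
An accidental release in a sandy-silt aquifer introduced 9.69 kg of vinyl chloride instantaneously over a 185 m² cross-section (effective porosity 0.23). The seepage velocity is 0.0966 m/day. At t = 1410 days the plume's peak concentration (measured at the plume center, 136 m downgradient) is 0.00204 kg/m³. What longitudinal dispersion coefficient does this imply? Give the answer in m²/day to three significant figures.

At the plume center C_max = M/(n_e·A·√(4πDt)), so D = M²/(4πt·(n_e·A·C_max)²).
n_e·A·C_max = 0.23 × 185 × 0.00204 = 0.08680 kg/m.
D = 9.69²/(4π × 1410 × 0.08680²) = 0.703 m²/day.

0.703 m²/day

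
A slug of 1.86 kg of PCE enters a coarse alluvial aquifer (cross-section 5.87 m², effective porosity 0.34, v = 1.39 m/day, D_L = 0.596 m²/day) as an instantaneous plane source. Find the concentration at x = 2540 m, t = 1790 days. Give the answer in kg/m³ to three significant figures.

0.00428 kg/m³

For an instantaneous plane source, C(x,t) = M/(n_e·A·√(4πDt)) · exp(−(x−vt)²/(4Dt)), with n_e·A the pore (flow) area.
Plume center vt = 1.39 × 1790 = 2488.1 m, so the well at 2540 m is 51.9 m downgradient of the peak.
√(4πDt) = 115.8 m, giving peak height M/(n_e·A·√(4πDt)) = 1.86/(0.34 × 5.87 × 115.8) = 0.008048 kg/m³.
(x−vt)²/(4Dt) = (51.9)²/(4 × 0.596 × 1790) = 0.6312; exp(−0.6312) = 0.5320.
C = 0.008048 × 0.5320 = 0.00428 kg/m³.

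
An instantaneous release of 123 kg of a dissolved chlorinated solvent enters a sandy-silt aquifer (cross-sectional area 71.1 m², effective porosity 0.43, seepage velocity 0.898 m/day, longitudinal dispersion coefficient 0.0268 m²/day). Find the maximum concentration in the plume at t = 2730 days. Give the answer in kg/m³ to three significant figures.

0.133 kg/m³

The peak of an instantaneous 1D plume sits at x = vt; there the Gaussian factor is 1 and C_max = M/(n_e·A·√(4πDt)), where n_e·A is the pore area the mass is dissolved in.
√(4πDt) = √(4π × 0.0268 × 2730) = 30.32 m, so C_max = 123/(0.43 × 71.1 × 30.32) = 0.133 kg/m³.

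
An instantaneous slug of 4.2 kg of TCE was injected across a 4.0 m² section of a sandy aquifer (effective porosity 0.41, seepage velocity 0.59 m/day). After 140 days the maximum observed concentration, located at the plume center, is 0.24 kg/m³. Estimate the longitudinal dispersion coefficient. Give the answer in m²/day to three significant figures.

At the plume center C_max = M/(n_e·A·√(4πDt)), so D = M²/(4πt·(n_e·A·C_max)²).
n_e·A·C_max = 0.41 × 4.0 × 0.24 = 0.3936 kg/m.
D = 4.2²/(4π × 140 × 0.3936²) = 0.0647 m²/day.

0.0647 m²/day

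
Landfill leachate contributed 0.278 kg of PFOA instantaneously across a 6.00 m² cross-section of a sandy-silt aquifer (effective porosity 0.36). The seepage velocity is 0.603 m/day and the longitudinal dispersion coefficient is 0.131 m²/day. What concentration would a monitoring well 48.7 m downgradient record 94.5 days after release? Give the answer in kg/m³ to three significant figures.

0.00258 kg/m³

For an instantaneous plane source, C(x,t) = M/(n_e·A·√(4πDt)) · exp(−(x−vt)²/(4Dt)), with n_e·A the pore (flow) area.
Plume center vt = 0.603 × 94.5 = 56.9835 m, so the well at 48.7 m is 8.2835 m upgradient of the peak.
√(4πDt) = 12.47 m, giving peak height M/(n_e·A·√(4πDt)) = 0.278/(0.36 × 6.00 × 12.47) = 0.01032 kg/m³.
(x−vt)²/(4Dt) = (-8.2835)²/(4 × 0.131 × 94.5) = 1.386; exp(−1.386) = 0.2501.
C = 0.01032 × 0.2501 = 0.00258 kg/m³.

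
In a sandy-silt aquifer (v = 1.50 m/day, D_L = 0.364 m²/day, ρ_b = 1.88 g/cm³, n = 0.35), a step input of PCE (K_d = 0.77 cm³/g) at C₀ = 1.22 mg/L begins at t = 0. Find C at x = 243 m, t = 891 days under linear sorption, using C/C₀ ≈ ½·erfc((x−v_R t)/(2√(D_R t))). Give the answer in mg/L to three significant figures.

1.14 mg/L

Retardation factor R = 1 + ρ_b·K_d/n = 1 + 1.88 × 0.77/0.35 = 5.136.
Sorption retards both mechanisms: v_R = v/R = 0.2921 m/day, D_R = D/R = 0.07087 m²/day.
v_R·t = 0.2921 × 891 = 260.2611 m; 2√(D_R t) = 15.89 m; argument = (243 − 260.2611)/15.89 = -1.086.
C = C₀ × ½·erfc(-1.086) = 1.22 × 0.9377 = 1.14 mg/L.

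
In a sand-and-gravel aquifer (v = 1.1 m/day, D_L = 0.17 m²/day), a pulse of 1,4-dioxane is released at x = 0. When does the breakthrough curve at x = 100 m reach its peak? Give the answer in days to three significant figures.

For the 1D instantaneous-source solution, setting ∂C/∂t = 0 at fixed x gives v²t² + 2Dt − x² = 0, so t = (√(D² + v²x²) − D)/v².
√(D² + v²x²) = √(0.17² + 1.1² × 100²) = 110.0; v² = 1.21.
t = (110.0 − 0.17)/1.21 = 90.8 days (vs. the pure-advection estimate x/v = 90.9 d).

90.8 days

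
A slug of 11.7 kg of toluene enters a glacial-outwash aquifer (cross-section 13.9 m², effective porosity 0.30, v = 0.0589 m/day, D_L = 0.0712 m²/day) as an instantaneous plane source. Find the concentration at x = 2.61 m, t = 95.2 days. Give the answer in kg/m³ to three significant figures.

0.218 kg/m³

For an instantaneous plane source, C(x,t) = M/(n_e·A·√(4πDt)) · exp(−(x−vt)²/(4Dt)), with n_e·A the pore (flow) area.
Plume center vt = 0.0589 × 95.2 = 5.60728 m, so the well at 2.61 m is 2.99728 m upgradient of the peak.
√(4πDt) = 9.229 m, giving peak height M/(n_e·A·√(4πDt)) = 11.7/(0.30 × 13.9 × 9.229) = 0.3040 kg/m³.
(x−vt)²/(4Dt) = (-2.99728)²/(4 × 0.0712 × 95.2) = 0.3313; exp(−0.3313) = 0.7180.
C = 0.3040 × 0.7180 = 0.218 kg/m³.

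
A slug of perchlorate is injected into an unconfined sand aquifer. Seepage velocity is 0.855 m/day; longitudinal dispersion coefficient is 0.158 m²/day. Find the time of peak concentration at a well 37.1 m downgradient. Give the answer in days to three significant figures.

43.2 days

For the 1D instantaneous-source solution, setting ∂C/∂t = 0 at fixed x gives v²t² + 2Dt − x² = 0, so t = (√(D² + v²x²) − D)/v².
√(D² + v²x²) = √(0.158² + 0.855² × 37.1²) = 31.72; v² = 0.731025.
t = (31.72 − 0.158)/0.731025 = 43.2 days (vs. the pure-advection estimate x/v = 43.4 d).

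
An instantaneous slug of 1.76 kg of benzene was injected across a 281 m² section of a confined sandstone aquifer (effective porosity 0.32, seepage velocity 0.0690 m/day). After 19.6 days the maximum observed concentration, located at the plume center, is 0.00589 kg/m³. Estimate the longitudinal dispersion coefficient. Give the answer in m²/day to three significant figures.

0.0448 m²/day

At the plume center C_max = M/(n_e·A·√(4πDt)), so D = M²/(4πt·(n_e·A·C_max)²).
n_e·A·C_max = 0.32 × 281 × 0.00589 = 0.5296 kg/m.
D = 1.76²/(4π × 19.6 × 0.5296²) = 0.0448 m²/day.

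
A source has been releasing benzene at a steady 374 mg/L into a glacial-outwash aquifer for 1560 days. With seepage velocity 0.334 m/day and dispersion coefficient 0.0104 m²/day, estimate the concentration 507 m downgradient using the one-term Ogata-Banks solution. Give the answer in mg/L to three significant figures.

371 mg/L

For a continuous step input, C/C₀ ≈ ½·erfc((x−vt)/(2√(Dt))).
vt = 0.334 × 1560 = 521.04 m and 2√(Dt) = 2√(0.0104 × 1560) = 8.056 m.
Argument (x−vt)/(2√(Dt)) = (507 − 521.04)/8.056 = -1.743; ½·erfc(-1.743) = 0.9931.
C = 374 × 0.9931 = 371 mg/L.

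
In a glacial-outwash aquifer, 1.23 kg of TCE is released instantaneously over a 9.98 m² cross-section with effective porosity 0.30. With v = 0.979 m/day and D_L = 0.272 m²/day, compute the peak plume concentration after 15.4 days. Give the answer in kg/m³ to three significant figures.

The peak of an instantaneous 1D plume sits at x = vt; there the Gaussian factor is 1 and C_max = M/(n_e·A·√(4πDt)), where n_e·A is the pore area the mass is dissolved in.
√(4πDt) = √(4π × 0.272 × 15.4) = 7.255 m, so C_max = 1.23/(0.30 × 9.98 × 7.255) = 0.0566 kg/m³.

0.0566 kg/m³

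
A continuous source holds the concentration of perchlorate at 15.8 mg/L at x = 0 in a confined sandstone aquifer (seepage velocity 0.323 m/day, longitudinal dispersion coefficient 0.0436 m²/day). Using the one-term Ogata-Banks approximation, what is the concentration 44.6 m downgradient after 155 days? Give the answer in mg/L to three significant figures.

14.7 mg/L

For a continuous step input, C/C₀ ≈ ½·erfc((x−vt)/(2√(Dt))).
vt = 0.323 × 155 = 50.065 m and 2√(Dt) = 2√(0.0436 × 155) = 5.199 m.
Argument (x−vt)/(2√(Dt)) = (44.6 − 50.065)/5.199 = -1.051; ½·erfc(-1.051) = 0.9314.
C = 15.8 × 0.9314 = 14.7 mg/L.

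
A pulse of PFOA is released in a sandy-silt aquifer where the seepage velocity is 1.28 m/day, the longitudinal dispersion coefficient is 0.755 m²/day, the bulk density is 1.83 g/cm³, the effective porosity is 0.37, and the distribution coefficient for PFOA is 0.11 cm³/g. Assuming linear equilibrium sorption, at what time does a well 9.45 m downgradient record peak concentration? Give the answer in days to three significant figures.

Retardation factor R = 1 + ρ_b·K_d/n = 1 + 1.83 × 0.11/0.37 = 1.544.
Sorption retards both mechanisms: v_R = v/R = 0.8290 m/day, D_R = D/R = 0.4890 m²/day.
Peak time from v_R²t² + 2D_R t − x² = 0: t = (√(D_R² + v_R²x²) − D_R)/v_R².
√(D_R² + v_R²x²) = √(0.4890² + 0.8290² × 9.45²) = 7.849; v_R² = 0.6872.
t = (7.849 − 0.4890)/0.6872 = 10.7 days.

10.7 days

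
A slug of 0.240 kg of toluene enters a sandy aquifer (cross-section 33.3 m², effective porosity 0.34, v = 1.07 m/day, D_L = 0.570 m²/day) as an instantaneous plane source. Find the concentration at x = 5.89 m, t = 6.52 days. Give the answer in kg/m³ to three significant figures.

0.00287 kg/m³

For an instantaneous plane source, C(x,t) = M/(n_e·A·√(4πDt)) · exp(−(x−vt)²/(4Dt)), with n_e·A the pore (flow) area.
Plume center vt = 1.07 × 6.52 = 6.9764 m, so the well at 5.89 m is 1.0864 m upgradient of the peak.
√(4πDt) = 6.834 m, giving peak height M/(n_e·A·√(4πDt)) = 0.240/(0.34 × 33.3 × 6.834) = 0.003102 kg/m³.
(x−vt)²/(4Dt) = (-1.0864)²/(4 × 0.570 × 6.52) = 0.07940; exp(−0.07940) = 0.9237.
C = 0.003102 × 0.9237 = 0.00287 kg/m³.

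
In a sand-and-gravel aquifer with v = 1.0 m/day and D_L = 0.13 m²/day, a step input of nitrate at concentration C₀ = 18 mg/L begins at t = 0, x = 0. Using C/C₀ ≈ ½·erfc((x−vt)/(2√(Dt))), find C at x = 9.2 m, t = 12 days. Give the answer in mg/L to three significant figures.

17.0 mg/L

For a continuous step input, C/C₀ ≈ ½·erfc((x−vt)/(2√(Dt))).
vt = 1.0 × 12 = 12 m and 2√(Dt) = 2√(0.13 × 12) = 2.498 m.
Argument (x−vt)/(2√(Dt)) = (9.2 − 12)/2.498 = -1.121; ½·erfc(-1.121) = 0.9436.
C = 18 × 0.9436 = 17.0 mg/L.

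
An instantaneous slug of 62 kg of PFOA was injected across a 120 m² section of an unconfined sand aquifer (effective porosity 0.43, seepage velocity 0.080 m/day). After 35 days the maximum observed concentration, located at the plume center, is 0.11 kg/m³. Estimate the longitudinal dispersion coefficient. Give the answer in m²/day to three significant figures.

0.271 m²/day

At the plume center C_max = M/(n_e·A·√(4πDt)), so D = M²/(4πt·(n_e·A·C_max)²).
n_e·A·C_max = 0.43 × 120 × 0.11 = 5.676 kg/m.
D = 62²/(4π × 35 × 5.676²) = 0.271 m²/day.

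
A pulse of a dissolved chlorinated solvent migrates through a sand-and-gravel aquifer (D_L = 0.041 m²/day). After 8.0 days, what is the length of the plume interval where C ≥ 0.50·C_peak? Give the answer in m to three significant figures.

1.91 m

The plume is Gaussian with σ = √(2Dt) = √(2 × 0.041 × 8.0) = 0.8099 m.
C/C_peak = exp(−Δx²/(2σ²)) = 0.50 ⇒ Δx = σ·√(−2 ln 0.50) = 0.8099 × 1.177 = 0.9533 m.
Width = 2Δx = 1.91 m.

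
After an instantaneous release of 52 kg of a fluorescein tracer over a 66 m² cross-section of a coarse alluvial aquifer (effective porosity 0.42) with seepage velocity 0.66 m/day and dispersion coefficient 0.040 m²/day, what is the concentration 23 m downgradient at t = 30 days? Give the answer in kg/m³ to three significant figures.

0.0572 kg/m³

For an instantaneous plane source, C(x,t) = M/(n_e·A·√(4πDt)) · exp(−(x−vt)²/(4Dt)), with n_e·A the pore (flow) area.
Plume center vt = 0.66 × 30 = 19.8 m, so the well at 23 m is 3.2 m downgradient of the peak.
√(4πDt) = 3.883 m, giving peak height M/(n_e·A·√(4πDt)) = 52/(0.42 × 66 × 3.883) = 0.4831 kg/m³.
(x−vt)²/(4Dt) = (3.2)²/(4 × 0.040 × 30) = 2.133; exp(−2.133) = 0.1185.
C = 0.4831 × 0.1185 = 0.0572 kg/m³.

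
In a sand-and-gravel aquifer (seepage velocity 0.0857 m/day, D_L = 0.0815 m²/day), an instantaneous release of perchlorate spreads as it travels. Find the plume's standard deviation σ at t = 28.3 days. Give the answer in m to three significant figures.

2.15 m

Dispersive spreading gives a Gaussian with σ² = 2Dt; advection only shifts the center.
σ = √(2 × 0.0815 × 28.3) = 2.15 m.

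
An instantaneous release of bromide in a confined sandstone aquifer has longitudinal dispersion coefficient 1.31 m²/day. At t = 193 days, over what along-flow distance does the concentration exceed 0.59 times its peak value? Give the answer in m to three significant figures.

46.2 m

The plume is Gaussian with σ = √(2Dt) = √(2 × 1.31 × 193) = 22.49 m.
C/C_peak = exp(−Δx²/(2σ²)) = 0.59 ⇒ Δx = σ·√(−2 ln 0.59) = 22.49 × 1.027 = 23.10 m.
Width = 2Δx = 46.2 m.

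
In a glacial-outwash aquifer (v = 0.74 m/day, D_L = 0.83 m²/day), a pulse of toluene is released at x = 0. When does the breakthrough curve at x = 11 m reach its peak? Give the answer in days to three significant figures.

13.4 days

For the 1D instantaneous-source solution, setting ∂C/∂t = 0 at fixed x gives v²t² + 2Dt − x² = 0, so t = (√(D² + v²x²) − D)/v².
√(D² + v²x²) = √(0.83² + 0.74² × 11²) = 8.182; v² = 0.5476.
t = (8.182 − 0.83)/0.5476 = 13.4 days (vs. the pure-advection estimate x/v = 14.9 d).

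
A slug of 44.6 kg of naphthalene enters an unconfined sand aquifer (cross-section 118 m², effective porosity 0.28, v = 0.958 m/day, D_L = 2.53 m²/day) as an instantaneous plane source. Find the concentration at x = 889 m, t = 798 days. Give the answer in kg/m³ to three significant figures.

0.00124 kg/m³

For an instantaneous plane source, C(x,t) = M/(n_e·A·√(4πDt)) · exp(−(x−vt)²/(4Dt)), with n_e·A the pore (flow) area.
Plume center vt = 0.958 × 798 = 764.484 m, so the well at 889 m is 124.516 m downgradient of the peak.
√(4πDt) = 159.3 m, giving peak height M/(n_e·A·√(4πDt)) = 44.6/(0.28 × 118 × 159.3) = 0.008474 kg/m³.
(x−vt)²/(4Dt) = (124.516)²/(4 × 2.53 × 798) = 1.920; exp(−1.920) = 0.1466.
C = 0.008474 × 0.1466 = 0.00124 kg/m³.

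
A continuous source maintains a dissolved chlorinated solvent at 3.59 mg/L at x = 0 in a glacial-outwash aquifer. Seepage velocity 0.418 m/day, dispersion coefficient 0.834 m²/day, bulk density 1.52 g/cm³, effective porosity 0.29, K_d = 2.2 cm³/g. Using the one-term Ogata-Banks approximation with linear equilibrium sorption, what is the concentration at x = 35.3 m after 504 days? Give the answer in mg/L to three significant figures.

Retardation factor R = 1 + ρ_b·K_d/n = 1 + 1.52 × 2.2/0.29 = 12.53.
Sorption retards both mechanisms: v_R = v/R = 0.03336 m/day, D_R = D/R = 0.06656 m²/day.
v_R·t = 0.03336 × 504 = 16.81344 m; 2√(D_R t) = 11.58 m; argument = (35.3 − 16.81344)/11.58 = 1.596.
C = C₀ × ½·erfc(1.596) = 3.59 × 0.01200 = 0.0431 mg/L.

0.0431 mg/L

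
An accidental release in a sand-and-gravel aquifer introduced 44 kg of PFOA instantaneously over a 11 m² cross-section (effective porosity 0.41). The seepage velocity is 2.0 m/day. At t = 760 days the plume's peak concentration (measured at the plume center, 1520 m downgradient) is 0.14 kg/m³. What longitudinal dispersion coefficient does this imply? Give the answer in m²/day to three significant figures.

At the plume center C_max = M/(n_e·A·√(4πDt)), so D = M²/(4πt·(n_e·A·C_max)²).
n_e·A·C_max = 0.41 × 11 × 0.14 = 0.6314 kg/m.
D = 44²/(4π × 760 × 0.6314²) = 0.508 m²/day.

0.508 m²/day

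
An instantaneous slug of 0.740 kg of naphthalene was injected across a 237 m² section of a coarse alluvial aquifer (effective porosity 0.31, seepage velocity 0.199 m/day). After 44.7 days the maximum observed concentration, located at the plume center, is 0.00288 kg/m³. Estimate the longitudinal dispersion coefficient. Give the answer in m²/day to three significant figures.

0.0218 m²/day

At the plume center C_max = M/(n_e·A·√(4πDt)), so D = M²/(4πt·(n_e·A·C_max)²).
n_e·A·C_max = 0.31 × 237 × 0.00288 = 0.2116 kg/m.
D = 0.740²/(4π × 44.7 × 0.2116²) = 0.0218 m²/day.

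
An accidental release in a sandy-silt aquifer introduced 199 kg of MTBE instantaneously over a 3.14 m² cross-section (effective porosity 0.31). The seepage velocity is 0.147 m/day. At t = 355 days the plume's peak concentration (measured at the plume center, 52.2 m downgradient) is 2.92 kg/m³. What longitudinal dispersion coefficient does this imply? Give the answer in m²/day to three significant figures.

1.10 m²/day

At the plume center C_max = M/(n_e·A·√(4πDt)), so D = M²/(4πt·(n_e·A·C_max)²).
n_e·A·C_max = 0.31 × 3.14 × 2.92 = 2.842 kg/m.
D = 199²/(4π × 355 × 2.842²) = 1.10 m²/day.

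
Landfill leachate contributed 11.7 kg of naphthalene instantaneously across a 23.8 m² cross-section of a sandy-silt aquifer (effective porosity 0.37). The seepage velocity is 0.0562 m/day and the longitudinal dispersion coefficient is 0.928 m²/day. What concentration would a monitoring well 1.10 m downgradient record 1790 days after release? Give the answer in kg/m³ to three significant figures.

0.00207 kg/m³

For an instantaneous plane source, C(x,t) = M/(n_e·A·√(4πDt)) · exp(−(x−vt)²/(4Dt)), with n_e·A the pore (flow) area.
Plume center vt = 0.0562 × 1790 = 100.598 m, so the well at 1.10 m is 99.498 m upgradient of the peak.
√(4πDt) = 144.5 m, giving peak height M/(n_e·A·√(4πDt)) = 11.7/(0.37 × 23.8 × 144.5) = 0.009195 kg/m³.
(x−vt)²/(4Dt) = (-99.498)²/(4 × 0.928 × 1790) = 1.490; exp(−1.490) = 0.2254.
C = 0.009195 × 0.2254 = 0.00207 kg/m³.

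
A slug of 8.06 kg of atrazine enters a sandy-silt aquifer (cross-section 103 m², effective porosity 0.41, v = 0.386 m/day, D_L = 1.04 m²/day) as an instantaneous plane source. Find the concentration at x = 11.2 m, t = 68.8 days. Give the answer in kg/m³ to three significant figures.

0.00279 kg/m³

For an instantaneous plane source, C(x,t) = M/(n_e·A·√(4πDt)) · exp(−(x−vt)²/(4Dt)), with n_e·A the pore (flow) area.
Plume center vt = 0.386 × 68.8 = 26.5568 m, so the well at 11.2 m is 15.3568 m upgradient of the peak.
√(4πDt) = 29.99 m, giving peak height M/(n_e·A·√(4πDt)) = 8.06/(0.41 × 103 × 29.99) = 0.006364 kg/m³.
(x−vt)²/(4Dt) = (-15.3568)²/(4 × 1.04 × 68.8) = 0.8240; exp(−0.8240) = 0.4387.
C = 0.006364 × 0.4387 = 0.00279 kg/m³.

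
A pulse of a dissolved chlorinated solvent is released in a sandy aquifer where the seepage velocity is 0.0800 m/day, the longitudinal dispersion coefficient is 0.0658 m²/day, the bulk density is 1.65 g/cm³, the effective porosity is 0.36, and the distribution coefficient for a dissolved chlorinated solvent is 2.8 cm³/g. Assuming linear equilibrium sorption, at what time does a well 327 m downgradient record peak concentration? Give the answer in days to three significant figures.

Retardation factor R = 1 + ρ_b·K_d/n = 1 + 1.65 × 2.8/0.36 = 13.83.
Sorption retards both mechanisms: v_R = v/R = 0.005785 m/day, D_R = D/R = 0.004758 m²/day.
Peak time from v_R²t² + 2D_R t − x² = 0: t = (√(D_R² + v_R²x²) − D_R)/v_R².
√(D_R² + v_R²x²) = √(0.004758² + 0.005785² × 327²) = 1.892; v_R² = 3.347e-05.
t = (1.892 − 0.004758)/3.347e-05 = 56400 days.

56400 days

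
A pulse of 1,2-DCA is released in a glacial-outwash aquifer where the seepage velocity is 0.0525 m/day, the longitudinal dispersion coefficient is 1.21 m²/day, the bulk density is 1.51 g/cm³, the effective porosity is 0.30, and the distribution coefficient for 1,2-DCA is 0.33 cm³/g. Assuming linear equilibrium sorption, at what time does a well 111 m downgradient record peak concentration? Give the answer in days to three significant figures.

Retardation factor R = 1 + ρ_b·K_d/n = 1 + 1.51 × 0.33/0.30 = 2.661.
Sorption retards both mechanisms: v_R = v/R = 0.01973 m/day, D_R = D/R = 0.4547 m²/day.
Peak time from v_R²t² + 2D_R t − x² = 0: t = (√(D_R² + v_R²x²) − D_R)/v_R².
√(D_R² + v_R²x²) = √(0.4547² + 0.01973² × 111²) = 2.237; v_R² = 0.0003893.
t = (2.237 − 0.4547)/0.0003893 = 4580 days.

4580 days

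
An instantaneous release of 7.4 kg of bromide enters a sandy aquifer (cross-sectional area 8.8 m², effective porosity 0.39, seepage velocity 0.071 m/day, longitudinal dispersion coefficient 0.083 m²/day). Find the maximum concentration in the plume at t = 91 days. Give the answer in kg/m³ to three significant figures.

0.221 kg/m³

The peak of an instantaneous 1D plume sits at x = vt; there the Gaussian factor is 1 and C_max = M/(n_e·A·√(4πDt)), where n_e·A is the pore area the mass is dissolved in.
√(4πDt) = √(4π × 0.083 × 91) = 9.742 m, so C_max = 7.4/(0.39 × 8.8 × 9.742) = 0.221 kg/m³.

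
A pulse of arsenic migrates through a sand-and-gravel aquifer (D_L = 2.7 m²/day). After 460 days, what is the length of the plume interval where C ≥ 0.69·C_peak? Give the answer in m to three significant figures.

The plume is Gaussian with σ = √(2Dt) = √(2 × 2.7 × 460) = 49.84 m.
C/C_peak = exp(−Δx²/(2σ²)) = 0.69 ⇒ Δx = σ·√(−2 ln 0.69) = 49.84 × 0.8615 = 42.94 m.
Width = 2Δx = 85.9 m.

85.9 m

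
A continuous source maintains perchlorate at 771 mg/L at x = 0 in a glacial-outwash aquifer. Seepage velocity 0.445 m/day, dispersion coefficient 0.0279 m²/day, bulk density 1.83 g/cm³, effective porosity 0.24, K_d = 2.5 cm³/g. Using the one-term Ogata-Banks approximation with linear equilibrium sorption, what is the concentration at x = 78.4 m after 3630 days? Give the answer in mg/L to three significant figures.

576 mg/L

Retardation factor R = 1 + ρ_b·K_d/n = 1 + 1.83 × 2.5/0.24 = 20.06.
Sorption retards both mechanisms: v_R = v/R = 0.02218 m/day, D_R = D/R = 0.001391 m²/day.
v_R·t = 0.02218 × 3630 = 80.5134 m; 2√(D_R t) = 4.494 m; argument = (78.4 − 80.5134)/4.494 = -0.4703.
C = C₀ × ½·erfc(-0.4703) = 771 × 0.7470 = 576 mg/L.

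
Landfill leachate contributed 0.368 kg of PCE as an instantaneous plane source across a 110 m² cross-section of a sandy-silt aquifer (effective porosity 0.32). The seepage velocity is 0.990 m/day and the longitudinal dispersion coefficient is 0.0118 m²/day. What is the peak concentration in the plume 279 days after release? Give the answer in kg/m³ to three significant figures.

The peak of an instantaneous 1D plume sits at x = vt; there the Gaussian factor is 1 and C_max = M/(n_e·A·√(4πDt)), where n_e·A is the pore area the mass is dissolved in.
√(4πDt) = √(4π × 0.0118 × 279) = 6.432 m, so C_max = 0.368/(0.32 × 110 × 6.432) = 0.00163 kg/m³.

0.00163 kg/m³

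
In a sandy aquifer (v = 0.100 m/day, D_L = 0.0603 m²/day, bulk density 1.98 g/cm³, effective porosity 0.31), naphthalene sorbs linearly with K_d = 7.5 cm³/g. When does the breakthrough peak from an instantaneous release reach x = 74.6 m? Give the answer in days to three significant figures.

Retardation factor R = 1 + ρ_b·K_d/n = 1 + 1.98 × 7.5/0.31 = 48.90.
Sorption retards both mechanisms: v_R = v/R = 0.002045 m/day, D_R = D/R = 0.001233 m²/day.
Peak time from v_R²t² + 2D_R t − x² = 0: t = (√(D_R² + v_R²x²) − D_R)/v_R².
√(D_R² + v_R²x²) = √(0.001233² + 0.002045² × 74.6²) = 0.1526; v_R² = 4.182e-06.
t = (0.1526 − 0.001233)/4.182e-06 = 36200 days.

36200 days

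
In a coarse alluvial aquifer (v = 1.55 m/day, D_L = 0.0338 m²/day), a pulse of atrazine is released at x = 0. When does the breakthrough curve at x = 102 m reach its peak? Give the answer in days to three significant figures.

65.8 days

For the 1D instantaneous-source solution, setting ∂C/∂t = 0 at fixed x gives v²t² + 2Dt − x² = 0, so t = (√(D² + v²x²) − D)/v².
√(D² + v²x²) = √(0.0338² + 1.55² × 102²) = 158.1; v² = 2.4025.
t = (158.1 − 0.0338)/2.4025 = 65.8 days (vs. the pure-advection estimate x/v = 65.8 d).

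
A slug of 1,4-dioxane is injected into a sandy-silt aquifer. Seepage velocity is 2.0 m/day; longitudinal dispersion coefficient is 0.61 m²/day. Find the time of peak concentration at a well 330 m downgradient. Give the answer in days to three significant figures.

For the 1D instantaneous-source solution, setting ∂C/∂t = 0 at fixed x gives v²t² + 2Dt − x² = 0, so t = (√(D² + v²x²) − D)/v².
√(D² + v²x²) = √(0.61² + 2.0² × 330²) = 660.0; v² = 4.
t = (660.0 − 0.61)/4 = 165 days (vs. the pure-advection estimate x/v = 165 d).

165 days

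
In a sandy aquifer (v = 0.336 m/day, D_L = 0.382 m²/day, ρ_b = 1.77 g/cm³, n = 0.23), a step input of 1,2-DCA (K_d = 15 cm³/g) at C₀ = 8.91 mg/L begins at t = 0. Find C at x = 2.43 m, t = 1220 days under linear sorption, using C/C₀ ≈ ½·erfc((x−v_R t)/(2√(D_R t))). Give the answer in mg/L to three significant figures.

Retardation factor R = 1 + ρ_b·K_d/n = 1 + 1.77 × 15/0.23 = 116.4.
Sorption retards both mechanisms: v_R = v/R = 0.002887 m/day, D_R = D/R = 0.003282 m²/day.
v_R·t = 0.002887 × 1220 = 3.52214 m; 2√(D_R t) = 4.002 m; argument = (2.43 − 3.52214)/4.002 = -0.2729.
C = C₀ × ½·erfc(-0.2729) = 8.91 × 0.6502 = 5.79 mg/L.

5.79 mg/L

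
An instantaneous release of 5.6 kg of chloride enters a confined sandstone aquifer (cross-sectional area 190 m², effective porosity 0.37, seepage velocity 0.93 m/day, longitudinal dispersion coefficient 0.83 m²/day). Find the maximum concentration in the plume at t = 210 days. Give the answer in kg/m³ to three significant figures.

0.00170 kg/m³

The peak of an instantaneous 1D plume sits at x = vt; there the Gaussian factor is 1 and C_max = M/(n_e·A·√(4πDt)), where n_e·A is the pore area the mass is dissolved in.
√(4πDt) = √(4π × 0.83 × 210) = 46.80 m, so C_max = 5.6/(0.37 × 190 × 46.80) = 0.00170 kg/m³.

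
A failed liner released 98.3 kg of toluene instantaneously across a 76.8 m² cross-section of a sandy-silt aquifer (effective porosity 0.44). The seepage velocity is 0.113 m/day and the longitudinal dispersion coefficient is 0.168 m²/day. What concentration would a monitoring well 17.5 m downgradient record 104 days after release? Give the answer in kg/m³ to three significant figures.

0.122 kg/m³

For an instantaneous plane source, C(x,t) = M/(n_e·A·√(4πDt)) · exp(−(x−vt)²/(4Dt)), with n_e·A the pore (flow) area.
Plume center vt = 0.113 × 104 = 11.752 m, so the well at 17.5 m is 5.748 m downgradient of the peak.
√(4πDt) = 14.82 m, giving peak height M/(n_e·A·√(4πDt)) = 98.3/(0.44 × 76.8 × 14.82) = 0.1963 kg/m³.
(x−vt)²/(4Dt) = (5.748)²/(4 × 0.168 × 104) = 0.4727; exp(−0.4727) = 0.6233.
C = 0.1963 × 0.6233 = 0.122 kg/m³.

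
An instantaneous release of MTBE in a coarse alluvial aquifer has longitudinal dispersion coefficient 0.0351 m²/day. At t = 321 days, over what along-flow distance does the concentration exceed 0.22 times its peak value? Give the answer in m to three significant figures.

16.5 m

The plume is Gaussian with σ = √(2Dt) = √(2 × 0.0351 × 321) = 4.747 m.
C/C_peak = exp(−Δx²/(2σ²)) = 0.22 ⇒ Δx = σ·√(−2 ln 0.22) = 4.747 × 1.740 = 8.260 m.
Width = 2Δx = 16.5 m.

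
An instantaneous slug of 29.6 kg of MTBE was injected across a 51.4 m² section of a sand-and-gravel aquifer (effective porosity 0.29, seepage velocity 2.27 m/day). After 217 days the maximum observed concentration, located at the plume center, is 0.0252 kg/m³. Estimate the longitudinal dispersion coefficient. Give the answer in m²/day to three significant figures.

At the plume center C_max = M/(n_e·A·√(4πDt)), so D = M²/(4πt·(n_e·A·C_max)²).
n_e·A·C_max = 0.29 × 51.4 × 0.0252 = 0.3756 kg/m.
D = 29.6²/(4π × 217 × 0.3756²) = 2.28 m²/day.

2.28 m²/day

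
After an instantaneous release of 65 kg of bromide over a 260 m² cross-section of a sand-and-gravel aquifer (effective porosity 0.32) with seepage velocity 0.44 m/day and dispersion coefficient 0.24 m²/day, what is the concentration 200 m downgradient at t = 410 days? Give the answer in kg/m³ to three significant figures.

For an instantaneous plane source, C(x,t) = M/(n_e·A·√(4πDt)) · exp(−(x−vt)²/(4Dt)), with n_e·A the pore (flow) area.
Plume center vt = 0.44 × 410 = 180.4 m, so the well at 200 m is 19.6 m downgradient of the peak.
√(4πDt) = 35.16 m, giving peak height M/(n_e·A·√(4πDt)) = 65/(0.32 × 260 × 35.16) = 0.02222 kg/m³.
(x−vt)²/(4Dt) = (19.6)²/(4 × 0.24 × 410) = 0.9760; exp(−0.9760) = 0.3768.
C = 0.02222 × 0.3768 = 0.00837 kg/m³.

0.00837 kg/m³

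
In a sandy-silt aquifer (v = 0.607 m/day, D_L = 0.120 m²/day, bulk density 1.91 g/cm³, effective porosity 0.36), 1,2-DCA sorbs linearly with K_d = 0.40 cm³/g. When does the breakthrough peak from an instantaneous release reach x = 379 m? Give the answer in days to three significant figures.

Retardation factor R = 1 + ρ_b·K_d/n = 1 + 1.91 × 0.40/0.36 = 3.122.
Sorption retards both mechanisms: v_R = v/R = 0.1944 m/day, D_R = D/R = 0.03844 m²/day.
Peak time from v_R²t² + 2D_R t − x² = 0: t = (√(D_R² + v_R²x²) − D_R)/v_R².
√(D_R² + v_R²x²) = √(0.03844² + 0.1944² × 379²) = 73.68; v_R² = 0.03779.
t = (73.68 − 0.03844)/0.03779 = 1950 days.

1950 days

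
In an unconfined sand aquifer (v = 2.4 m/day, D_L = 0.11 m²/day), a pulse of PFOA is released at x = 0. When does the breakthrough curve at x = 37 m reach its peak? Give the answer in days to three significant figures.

15.4 days

For the 1D instantaneous-source solution, setting ∂C/∂t = 0 at fixed x gives v²t² + 2Dt − x² = 0, so t = (√(D² + v²x²) − D)/v².
√(D² + v²x²) = √(0.11² + 2.4² × 37²) = 88.80; v² = 5.76.
t = (88.80 − 0.11)/5.76 = 15.4 days (vs. the pure-advection estimate x/v = 15.4 d).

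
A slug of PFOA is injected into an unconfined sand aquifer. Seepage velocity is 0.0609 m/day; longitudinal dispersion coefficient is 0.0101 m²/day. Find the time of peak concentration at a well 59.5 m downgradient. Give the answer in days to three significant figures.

974 days

For the 1D instantaneous-source solution, setting ∂C/∂t = 0 at fixed x gives v²t² + 2Dt − x² = 0, so t = (√(D² + v²x²) − D)/v².
√(D² + v²x²) = √(0.0101² + 0.0609² × 59.5²) = 3.624; v² = 0.00370881.
t = (3.624 − 0.0101)/0.00370881 = 974 days (vs. the pure-advection estimate x/v = 977 d).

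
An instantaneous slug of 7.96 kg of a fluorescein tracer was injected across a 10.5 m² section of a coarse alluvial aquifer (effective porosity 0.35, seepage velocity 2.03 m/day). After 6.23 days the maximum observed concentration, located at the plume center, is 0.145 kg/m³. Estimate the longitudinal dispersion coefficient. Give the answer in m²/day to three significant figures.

At the plume center C_max = M/(n_e·A·√(4πDt)), so D = M²/(4πt·(n_e·A·C_max)²).
n_e·A·C_max = 0.35 × 10.5 × 0.145 = 0.5329 kg/m.
D = 7.96²/(4π × 6.23 × 0.5329²) = 2.85 m²/day.

2.85 m²/day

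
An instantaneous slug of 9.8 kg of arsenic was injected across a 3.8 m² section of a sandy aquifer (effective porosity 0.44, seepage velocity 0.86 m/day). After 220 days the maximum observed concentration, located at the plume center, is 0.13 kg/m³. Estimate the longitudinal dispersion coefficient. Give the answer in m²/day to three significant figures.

At the plume center C_max = M/(n_e·A·√(4πDt)), so D = M²/(4πt·(n_e·A·C_max)²).
n_e·A·C_max = 0.44 × 3.8 × 0.13 = 0.2174 kg/m.
D = 9.8²/(4π × 220 × 0.2174²) = 0.735 m²/day.

0.735 m²/day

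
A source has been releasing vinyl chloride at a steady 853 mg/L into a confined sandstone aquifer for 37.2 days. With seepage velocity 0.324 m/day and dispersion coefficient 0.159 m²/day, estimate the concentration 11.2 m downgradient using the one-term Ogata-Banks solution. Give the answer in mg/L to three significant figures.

510 mg/L

For a continuous step input, C/C₀ ≈ ½·erfc((x−vt)/(2√(Dt))).
vt = 0.324 × 37.2 = 12.0528 m and 2√(Dt) = 2√(0.159 × 37.2) = 4.864 m.
Argument (x−vt)/(2√(Dt)) = (11.2 − 12.0528)/4.864 = -0.1753; ½·erfc(-0.1753) = 0.5979.
C = 853 × 0.5979 = 510 mg/L.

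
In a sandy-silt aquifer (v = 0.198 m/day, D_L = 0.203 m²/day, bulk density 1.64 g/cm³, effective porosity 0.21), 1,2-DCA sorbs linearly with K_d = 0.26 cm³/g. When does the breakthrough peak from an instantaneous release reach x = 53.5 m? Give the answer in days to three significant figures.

803 days

Retardation factor R = 1 + ρ_b·K_d/n = 1 + 1.64 × 0.26/0.21 = 3.030.
Sorption retards both mechanisms: v_R = v/R = 0.06535 m/day, D_R = D/R = 0.06700 m²/day.
Peak time from v_R²t² + 2D_R t − x² = 0: t = (√(D_R² + v_R²x²) − D_R)/v_R².
√(D_R² + v_R²x²) = √(0.06700² + 0.06535² × 53.5²) = 3.497; v_R² = 0.004271.
t = (3.497 − 0.06700)/0.004271 = 803 days.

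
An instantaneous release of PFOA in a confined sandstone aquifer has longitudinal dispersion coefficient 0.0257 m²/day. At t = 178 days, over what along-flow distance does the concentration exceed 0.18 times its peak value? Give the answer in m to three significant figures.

11.2 m

The plume is Gaussian with σ = √(2Dt) = √(2 × 0.0257 × 178) = 3.025 m.
C/C_peak = exp(−Δx²/(2σ²)) = 0.18 ⇒ Δx = σ·√(−2 ln 0.18) = 3.025 × 1.852 = 5.602 m.
Width = 2Δx = 11.2 m.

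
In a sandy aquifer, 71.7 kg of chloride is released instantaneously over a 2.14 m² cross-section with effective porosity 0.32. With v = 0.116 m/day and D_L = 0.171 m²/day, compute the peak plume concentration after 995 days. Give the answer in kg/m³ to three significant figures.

The peak of an instantaneous 1D plume sits at x = vt; there the Gaussian factor is 1 and C_max = M/(n_e·A·√(4πDt)), where n_e·A is the pore area the mass is dissolved in.
√(4πDt) = √(4π × 0.171 × 995) = 46.24 m, so C_max = 71.7/(0.32 × 2.14 × 46.24) = 2.26 kg/m³.

2.26 kg/m³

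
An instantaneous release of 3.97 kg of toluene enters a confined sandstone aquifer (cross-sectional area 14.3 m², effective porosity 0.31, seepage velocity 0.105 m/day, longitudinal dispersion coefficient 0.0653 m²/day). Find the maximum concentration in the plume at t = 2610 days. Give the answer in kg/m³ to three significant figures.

The peak of an instantaneous 1D plume sits at x = vt; there the Gaussian factor is 1 and C_max = M/(n_e·A·√(4πDt)), where n_e·A is the pore area the mass is dissolved in.
√(4πDt) = √(4π × 0.0653 × 2610) = 46.28 m, so C_max = 3.97/(0.31 × 14.3 × 46.28) = 0.0194 kg/m³.

0.0194 kg/m³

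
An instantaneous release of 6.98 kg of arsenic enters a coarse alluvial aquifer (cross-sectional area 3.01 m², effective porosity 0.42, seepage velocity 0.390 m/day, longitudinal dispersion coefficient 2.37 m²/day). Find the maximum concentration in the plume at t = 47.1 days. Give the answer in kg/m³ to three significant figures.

0.147 kg/m³

The peak of an instantaneous 1D plume sits at x = vt; there the Gaussian factor is 1 and C_max = M/(n_e·A·√(4πDt)), where n_e·A is the pore area the mass is dissolved in.
√(4πDt) = √(4π × 2.37 × 47.1) = 37.45 m, so C_max = 6.98/(0.42 × 3.01 × 37.45) = 0.147 kg/m³.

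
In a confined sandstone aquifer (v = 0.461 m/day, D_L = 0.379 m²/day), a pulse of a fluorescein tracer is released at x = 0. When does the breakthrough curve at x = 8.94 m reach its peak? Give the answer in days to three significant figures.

For the 1D instantaneous-source solution, setting ∂C/∂t = 0 at fixed x gives v²t² + 2Dt − x² = 0, so t = (√(D² + v²x²) − D)/v².
√(D² + v²x²) = √(0.379² + 0.461² × 8.94²) = 4.139; v² = 0.212521.
t = (4.139 − 0.379)/0.212521 = 17.7 days (vs. the pure-advection estimate x/v = 19.4 d).

17.7 days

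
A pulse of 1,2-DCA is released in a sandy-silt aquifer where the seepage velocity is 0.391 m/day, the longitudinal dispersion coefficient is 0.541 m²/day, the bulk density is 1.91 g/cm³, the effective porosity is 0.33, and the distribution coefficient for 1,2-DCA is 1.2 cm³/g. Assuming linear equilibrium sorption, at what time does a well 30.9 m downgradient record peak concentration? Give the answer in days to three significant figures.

Retardation factor R = 1 + ρ_b·K_d/n = 1 + 1.91 × 1.2/0.33 = 7.945.
Sorption retards both mechanisms: v_R = v/R = 0.04921 m/day, D_R = D/R = 0.06809 m²/day.
Peak time from v_R²t² + 2D_R t − x² = 0: t = (√(D_R² + v_R²x²) − D_R)/v_R².
√(D_R² + v_R²x²) = √(0.06809² + 0.04921² × 30.9²) = 1.522; v_R² = 0.002422.
t = (1.522 − 0.06809)/0.002422 = 600 days.

600 days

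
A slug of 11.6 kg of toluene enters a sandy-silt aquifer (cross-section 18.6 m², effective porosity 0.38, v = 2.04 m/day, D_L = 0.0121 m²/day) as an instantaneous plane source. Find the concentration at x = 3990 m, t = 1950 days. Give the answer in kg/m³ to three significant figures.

0.0207 kg/m³

For an instantaneous plane source, C(x,t) = M/(n_e·A·√(4πDt)) · exp(−(x−vt)²/(4Dt)), with n_e·A the pore (flow) area.
Plume center vt = 2.04 × 1950 = 3978 m, so the well at 3990 m is 12 m downgradient of the peak.
√(4πDt) = 17.22 m, giving peak height M/(n_e·A·√(4πDt)) = 11.6/(0.38 × 18.6 × 17.22) = 0.09531 kg/m³.
(x−vt)²/(4Dt) = (12)²/(4 × 0.0121 × 1950) = 1.526; exp(−1.526) = 0.2174.
C = 0.09531 × 0.2174 = 0.0207 kg/m³.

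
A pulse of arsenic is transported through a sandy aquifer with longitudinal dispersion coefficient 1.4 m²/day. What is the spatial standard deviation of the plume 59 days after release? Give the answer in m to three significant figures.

Dispersive spreading gives a Gaussian with σ² = 2Dt; advection only shifts the center.
σ = √(2 × 1.4 × 59) = 12.9 m.

12.9 m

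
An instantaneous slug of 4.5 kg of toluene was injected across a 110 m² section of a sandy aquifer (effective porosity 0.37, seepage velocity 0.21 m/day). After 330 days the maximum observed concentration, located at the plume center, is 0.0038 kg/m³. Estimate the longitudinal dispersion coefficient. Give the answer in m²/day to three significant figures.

At the plume center C_max = M/(n_e·A·√(4πDt)), so D = M²/(4πt·(n_e·A·C_max)²).
n_e·A·C_max = 0.37 × 110 × 0.0038 = 0.1547 kg/m.
D = 4.5²/(4π × 330 × 0.1547²) = 0.204 m²/day.

0.204 m²/day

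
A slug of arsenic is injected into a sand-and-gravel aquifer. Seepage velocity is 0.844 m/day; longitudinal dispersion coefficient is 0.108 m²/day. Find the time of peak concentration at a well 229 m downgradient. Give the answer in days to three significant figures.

For the 1D instantaneous-source solution, setting ∂C/∂t = 0 at fixed x gives v²t² + 2Dt − x² = 0, so t = (√(D² + v²x²) − D)/v².
√(D² + v²x²) = √(0.108² + 0.844² × 229²) = 193.3; v² = 0.712336.
t = (193.3 − 0.108)/0.712336 = 271 days (vs. the pure-advection estimate x/v = 271 d).

271 days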